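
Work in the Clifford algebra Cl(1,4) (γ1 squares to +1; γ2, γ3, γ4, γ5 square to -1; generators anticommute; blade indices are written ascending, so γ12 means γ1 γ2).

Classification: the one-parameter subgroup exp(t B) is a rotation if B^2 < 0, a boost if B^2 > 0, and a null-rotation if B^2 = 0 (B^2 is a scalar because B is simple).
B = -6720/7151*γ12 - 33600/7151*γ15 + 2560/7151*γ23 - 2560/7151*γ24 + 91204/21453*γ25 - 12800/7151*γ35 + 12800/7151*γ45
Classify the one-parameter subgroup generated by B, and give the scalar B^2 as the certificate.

B^2 term by term: the squares give (-6720/7151)^2*(γ12)^2 + (-33600/7151)^2*(γ15)^2 + (2560/7151)^2*(γ23)^2 + (-2560/7151)^2*(γ24)^2 + (91204/21453)^2*(γ25)^2 + (-12800/7151)^2*(γ35)^2 + (12800/7151)^2*(γ45)^2 = 45158400/51136801*(+1) + 1128960000/51136801*(+1) + 6553600/51136801*(-1) + 6553600/51136801*(-1) + 8318169616/460231209*(-1) + 163840000/51136801*(-1) + 163840000/51136801*(-1) = -16/9 (each basis 2-blade squares to minus the product of its generators' squares); cross terms between blades sharing an index anticommute and cancel; the commuting (index-disjoint) pairs give grade-4 terms 2*c*c'*(blade product), which cancel blade by blade — γ1235: 172032000/51136801 - 172032000/51136801 = 0; γ1245: -172032000/51136801 + 172032000/51136801 = 0; γ2345: 65536000/51136801 - 65536000/51136801 = 0 — confirming B is simple. So B^2 = -16/9.
Answer: rotation, certificate B^2 = -16/9. Why this suffices: the scalar -16/9 survives any versor conjugation, so its sign alone determines the class however B is presented.


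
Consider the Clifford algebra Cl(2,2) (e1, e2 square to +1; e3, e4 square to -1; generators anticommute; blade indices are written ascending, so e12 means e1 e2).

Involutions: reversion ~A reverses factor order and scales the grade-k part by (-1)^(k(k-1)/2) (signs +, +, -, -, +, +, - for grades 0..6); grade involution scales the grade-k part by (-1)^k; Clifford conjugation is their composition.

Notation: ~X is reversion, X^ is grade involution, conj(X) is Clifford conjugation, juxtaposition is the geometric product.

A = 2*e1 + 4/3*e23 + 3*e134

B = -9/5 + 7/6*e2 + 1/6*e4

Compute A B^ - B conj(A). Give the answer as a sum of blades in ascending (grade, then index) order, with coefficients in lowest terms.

first term: -18/5*e1 + 14/9*e3 - 7/3*e12 + 1/2*e13 - 1/3*e14 - 12/5*e23 - 27/5*e134 - 2/9*e234 - 7/2*e1234
second term: 18/5*e1 - 14/9*e3 + 7/3*e12 - 1/2*e13 + 1/3*e14 + 12/5*e23 - 27/5*e134 - 2/9*e234 - 7/2*e1234
Answer: -36/5*e1 + 28/9*e3 - 14/3*e12 + e13 - 2/3*e14 - 24/5*e23


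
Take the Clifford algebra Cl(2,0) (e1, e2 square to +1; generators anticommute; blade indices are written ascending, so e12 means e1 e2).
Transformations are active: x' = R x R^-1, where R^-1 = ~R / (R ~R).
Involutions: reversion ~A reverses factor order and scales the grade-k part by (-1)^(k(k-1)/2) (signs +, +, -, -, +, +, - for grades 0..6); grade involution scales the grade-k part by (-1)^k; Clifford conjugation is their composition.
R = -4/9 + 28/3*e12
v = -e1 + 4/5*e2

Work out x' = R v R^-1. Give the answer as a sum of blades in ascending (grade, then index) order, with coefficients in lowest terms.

~R = -4/9 - 28/3*e12, and R ~R = 7072/81, so R^-1 = ~R / (7072/81).
R v = 356/45*e1 + 404/45*e2
Answer: 1016/1105*e1 - 197/221*e2


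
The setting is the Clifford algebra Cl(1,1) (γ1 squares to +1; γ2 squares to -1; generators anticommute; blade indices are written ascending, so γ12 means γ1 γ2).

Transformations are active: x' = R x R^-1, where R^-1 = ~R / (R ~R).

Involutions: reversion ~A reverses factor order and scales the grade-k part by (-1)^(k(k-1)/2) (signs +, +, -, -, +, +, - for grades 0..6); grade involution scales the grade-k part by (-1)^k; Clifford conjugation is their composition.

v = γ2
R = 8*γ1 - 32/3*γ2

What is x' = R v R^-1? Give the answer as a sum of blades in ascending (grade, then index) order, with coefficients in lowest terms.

~R = 8*γ1 - 32/3*γ2, and R ~R = -448/9, so R^-1 = ~R / (-448/9).
R v = 32/3 + 8*γ12
Answer: -24/7*γ1 + 25/7*γ2


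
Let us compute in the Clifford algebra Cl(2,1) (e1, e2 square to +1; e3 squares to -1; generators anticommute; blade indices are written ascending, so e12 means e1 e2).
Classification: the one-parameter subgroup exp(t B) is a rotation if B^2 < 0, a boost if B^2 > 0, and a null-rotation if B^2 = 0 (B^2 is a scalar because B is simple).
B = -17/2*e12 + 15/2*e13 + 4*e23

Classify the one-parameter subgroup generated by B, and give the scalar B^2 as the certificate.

B^2 term by term: the squares give (-17/2)^2*(e12)^2 + (15/2)^2*(e13)^2 + (4)^2*(e23)^2 = 289/4*(-1) + 225/4*(+1) + 16*(+1) = 0 (each basis 2-blade squares to minus the product of its generators' squares); cross terms between blades sharing an index anticommute and cancel. So B^2 = 0.
Answer: null-rotation, certificate B^2 = 0. One invariant decides it: the square 0 survives every conjugation, and its sign is exactly the classification.


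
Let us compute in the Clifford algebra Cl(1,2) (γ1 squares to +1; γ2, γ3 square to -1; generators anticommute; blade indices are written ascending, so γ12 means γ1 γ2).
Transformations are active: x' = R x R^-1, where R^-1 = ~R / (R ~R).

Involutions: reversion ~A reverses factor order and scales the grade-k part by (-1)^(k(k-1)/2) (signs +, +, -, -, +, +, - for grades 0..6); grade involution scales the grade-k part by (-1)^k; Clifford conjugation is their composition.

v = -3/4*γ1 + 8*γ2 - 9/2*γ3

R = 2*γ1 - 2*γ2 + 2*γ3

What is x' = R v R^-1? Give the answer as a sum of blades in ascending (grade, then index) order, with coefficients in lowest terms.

~R = 2*γ1 - 2*γ2 + 2*γ3, and R ~R = -4, so R^-1 = ~R / (-4).
R v = 47/2 + 29/2*γ12 - 15/2*γ13 - 7*γ23
Answer: -91/4*γ1 + 31/2*γ2 - 19*γ3


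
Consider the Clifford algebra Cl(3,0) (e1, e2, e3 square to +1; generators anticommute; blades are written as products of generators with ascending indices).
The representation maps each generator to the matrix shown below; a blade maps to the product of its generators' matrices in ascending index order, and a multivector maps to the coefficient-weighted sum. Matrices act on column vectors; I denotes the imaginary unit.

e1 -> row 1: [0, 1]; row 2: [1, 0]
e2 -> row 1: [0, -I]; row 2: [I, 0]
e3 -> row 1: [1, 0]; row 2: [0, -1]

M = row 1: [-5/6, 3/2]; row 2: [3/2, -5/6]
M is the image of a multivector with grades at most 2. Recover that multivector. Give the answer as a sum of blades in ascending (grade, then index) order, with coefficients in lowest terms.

Method: 1, rho(e1), rho(e2), rho(e3) form a trace-orthogonal basis of the 2x2 complex matrices (tr(X Y) = 2 if X = Y, else 0), so M = m0*1 + m1*rho(e1) + m2*rho(e2) + m3*rho(e3) with m0 = tr(M)/2 = -5/6, m1 = tr(M rho(e1))/2 = 3/2, m2 = tr(M rho(e2))/2 = 0, m3 = tr(M rho(e3))/2 = 0.
Multiplying table entries, the bivector images are rho(e1 e2) = I*rho(e3), rho(e1 e3) = -I*rho(e2), rho(e2 e3) = I*rho(e1); with real blade coefficients the real parts of m0..m3 are the coefficients of 1, e1, e2, e3 and the imaginary parts give the bivectors (e2 e3: Im m1, e1 e3: -Im m2, e1 e2: Im m3).
Answer: -5/6 + 3/2*e1


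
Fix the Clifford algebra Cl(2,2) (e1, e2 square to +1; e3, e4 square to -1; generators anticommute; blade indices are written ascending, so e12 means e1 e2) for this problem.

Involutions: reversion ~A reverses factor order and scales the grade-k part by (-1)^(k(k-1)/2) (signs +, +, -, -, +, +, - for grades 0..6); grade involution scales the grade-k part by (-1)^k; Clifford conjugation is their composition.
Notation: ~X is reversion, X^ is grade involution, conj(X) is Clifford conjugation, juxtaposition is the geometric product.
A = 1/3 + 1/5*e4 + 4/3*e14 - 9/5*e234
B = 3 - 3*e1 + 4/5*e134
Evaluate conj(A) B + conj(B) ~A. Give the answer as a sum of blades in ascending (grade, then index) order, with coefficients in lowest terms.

first term: 1 - e1 + 16/15*e3 - 23/5*e4 - 36/25*e12 + 4/25*e13 - 23/5*e14 + 4/15*e134 - 27/5*e234 - 27/5*e1234
second term: 1 + e1 + 16/15*e3 - 17/5*e4 - 36/25*e12 - 4/25*e13 - 17/5*e14 + 4/15*e134 + 27/5*e234 + 27/5*e1234
Answer: 2 + 32/15*e3 - 8*e4 - 72/25*e12 - 8*e14 + 8/15*e134


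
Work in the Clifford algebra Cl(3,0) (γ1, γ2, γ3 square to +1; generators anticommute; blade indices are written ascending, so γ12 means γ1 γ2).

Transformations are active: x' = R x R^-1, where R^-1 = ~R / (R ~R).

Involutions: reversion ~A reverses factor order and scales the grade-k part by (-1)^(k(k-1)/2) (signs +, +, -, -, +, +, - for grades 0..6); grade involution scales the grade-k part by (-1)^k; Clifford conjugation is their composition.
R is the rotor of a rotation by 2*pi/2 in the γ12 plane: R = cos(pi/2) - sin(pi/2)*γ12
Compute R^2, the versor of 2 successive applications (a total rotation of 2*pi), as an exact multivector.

Half-angle bookkeeping: 2 applications in γ12 add up to rotor phase 2*pi/2 = pi, so R^2 = cos(pi) - sin(pi)*γ12.
cos(pi) = -1 and sin(pi) = 0, so R^2 = -1. The total rotation 2*pi is 1 full turn, so every vector returns to itself, yet the rotor is -1, on the OTHER sheet of the double cover (an odd number of 2*pi turns).
Answer: -1


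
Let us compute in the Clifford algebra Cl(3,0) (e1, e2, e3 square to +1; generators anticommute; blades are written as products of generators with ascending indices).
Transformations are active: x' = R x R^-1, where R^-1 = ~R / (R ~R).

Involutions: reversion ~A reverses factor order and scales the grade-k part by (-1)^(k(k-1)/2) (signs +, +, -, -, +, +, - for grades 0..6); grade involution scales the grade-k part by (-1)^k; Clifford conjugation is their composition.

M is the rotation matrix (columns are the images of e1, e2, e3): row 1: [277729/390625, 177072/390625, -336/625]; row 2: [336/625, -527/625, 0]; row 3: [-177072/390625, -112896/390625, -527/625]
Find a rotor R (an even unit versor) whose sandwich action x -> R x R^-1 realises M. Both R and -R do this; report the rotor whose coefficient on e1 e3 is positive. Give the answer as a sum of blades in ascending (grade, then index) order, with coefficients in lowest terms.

Method: write R = a + b12*e1 e2 + b13*e1 e3 + b23*e2 e3 with a^2 + b12^2 + b13^2 + b23^2 = 1 (so R^-1 = ~R). Expanding the columns R e_j ~R gives tr M = 4a^2 - 1 and, from the antisymmetric part, M21 - M12 = -4a*b12, M13 - M31 = 4a*b13, M32 - M23 = -4a*b23.
Here tr M = -381021/390625, so a^2 = (1 + tr M)/4 = 2401/390625 and a = ±49/625. Taking a = 49/625: M21 - M12 = 32928/390625, M13 - M31 = -32928/390625, M32 - M23 = -112896/390625, giving b12 = -168/625, b13 = -168/625, b23 = 576/625, i.e. R = 49/625 - 168/625*e1 e2 - 168/625*e1 e3 + 576/625*e2 e3.
Its e1 e3 coefficient is negative, so report the other preimage -R.
Answer: -49/625 + 168/625*e1 e2 + 168/625*e1 e3 - 576/625*e2 e3. Uniqueness: Spin(3) -> SO(3) maps R and -R to the same rotation of trace -381021/390625; fixing the sign of the e1 e3 coefficient removes the ambiguity.


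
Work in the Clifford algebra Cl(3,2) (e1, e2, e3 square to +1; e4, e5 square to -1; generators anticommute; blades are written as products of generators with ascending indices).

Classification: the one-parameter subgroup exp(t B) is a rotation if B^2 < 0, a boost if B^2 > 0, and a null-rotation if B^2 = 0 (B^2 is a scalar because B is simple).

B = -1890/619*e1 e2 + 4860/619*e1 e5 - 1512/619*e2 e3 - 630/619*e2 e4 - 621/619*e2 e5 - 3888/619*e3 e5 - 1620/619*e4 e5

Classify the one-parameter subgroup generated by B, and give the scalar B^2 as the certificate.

B^2 term by term: the squares give (-1890/619)^2*(e1 e2)^2 + (4860/619)^2*(e1 e5)^2 + (-1512/619)^2*(e2 e3)^2 + (-630/619)^2*(e2 e4)^2 + (-621/619)^2*(e2 e5)^2 + (-3888/619)^2*(e3 e5)^2 + (-1620/619)^2*(e4 e5)^2 = 3572100/383161*(-1) + 23619600/383161*(+1) + 2286144/383161*(-1) + 396900/383161*(+1) + 385641/383161*(+1) + 15116544/383161*(+1) + 2624400/383161*(-1) = 81 (each basis 2-blade squares to minus the product of its generators' squares); cross terms between blades sharing an index anticommute and cancel; the commuting (index-disjoint) pairs give grade-4 terms 2*c*c'*(blade product), which cancel blade by blade — e1 e2 e3 e5: 14696640/383161 - 14696640/383161 = 0; e1 e2 e4 e5: 6123600/383161 - 6123600/383161 = 0; e2 e3 e4 e5: 4898880/383161 - 4898880/383161 = 0 — confirming B is simple. So B^2 = 81.
Answer: boost, certificate B^2 = 81. One invariant decides it: the square 81 survives every conjugation, and its sign is exactly the classification.


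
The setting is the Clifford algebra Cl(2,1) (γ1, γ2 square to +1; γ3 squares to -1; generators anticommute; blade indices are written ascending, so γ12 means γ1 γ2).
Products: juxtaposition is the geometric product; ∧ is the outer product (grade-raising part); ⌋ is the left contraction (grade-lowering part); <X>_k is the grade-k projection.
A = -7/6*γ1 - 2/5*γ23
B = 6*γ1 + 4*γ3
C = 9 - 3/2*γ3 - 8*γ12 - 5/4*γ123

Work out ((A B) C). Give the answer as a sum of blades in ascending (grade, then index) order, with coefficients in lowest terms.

step 1: -7 + 8/5*γ2 - 14/3*γ13 - 12/5*γ123
step 2: -60 + 29/5*γ1 + 257/30*γ2 - 87/10*γ3 + 262/5*γ12 - 40*γ13 + 524/15*γ23 - 257/20*γ123
Answer: -60 + 29/5*γ1 + 257/30*γ2 - 87/10*γ3 + 262/5*γ12 - 40*γ13 + 524/15*γ23 - 257/20*γ123


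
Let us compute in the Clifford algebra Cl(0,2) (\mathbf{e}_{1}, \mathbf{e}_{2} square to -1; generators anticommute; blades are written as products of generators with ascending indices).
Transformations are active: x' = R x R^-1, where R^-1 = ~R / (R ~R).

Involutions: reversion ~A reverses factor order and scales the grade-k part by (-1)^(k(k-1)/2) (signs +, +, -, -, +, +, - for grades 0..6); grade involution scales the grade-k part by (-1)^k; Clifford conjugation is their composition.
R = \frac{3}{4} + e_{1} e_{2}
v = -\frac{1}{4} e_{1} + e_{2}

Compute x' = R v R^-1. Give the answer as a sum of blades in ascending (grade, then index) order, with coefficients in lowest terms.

~R = \frac{3}{4} - e_{1} e_{2}, and R ~R = \frac{25}{16}, so R^-1 = ~R / (\frac{25}{16}).
R v = -\frac{19}{16} e_{1} + \frac{1}{2} e_{2}
Answer: -\frac{89}{100} e_{1} - \frac{13}{25} e_{2}


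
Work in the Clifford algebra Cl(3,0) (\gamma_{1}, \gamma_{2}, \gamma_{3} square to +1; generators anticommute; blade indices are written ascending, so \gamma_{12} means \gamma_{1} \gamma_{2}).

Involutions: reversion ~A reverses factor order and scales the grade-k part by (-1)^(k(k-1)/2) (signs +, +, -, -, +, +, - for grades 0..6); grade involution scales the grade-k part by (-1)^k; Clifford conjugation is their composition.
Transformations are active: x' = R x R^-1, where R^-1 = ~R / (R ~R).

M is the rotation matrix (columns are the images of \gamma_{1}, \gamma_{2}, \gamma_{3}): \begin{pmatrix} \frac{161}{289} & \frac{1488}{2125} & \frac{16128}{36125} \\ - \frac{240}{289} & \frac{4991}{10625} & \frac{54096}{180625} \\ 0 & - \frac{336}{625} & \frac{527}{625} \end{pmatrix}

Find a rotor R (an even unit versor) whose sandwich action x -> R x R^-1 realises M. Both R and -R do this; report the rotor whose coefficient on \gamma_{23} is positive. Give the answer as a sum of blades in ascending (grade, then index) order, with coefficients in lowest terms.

Method: write R = a + b12*\gamma_{12} + b13*\gamma_{13} + b23*\gamma_{23} with a^2 + b12^2 + b13^2 + b23^2 = 1 (so R^-1 = ~R). Expanding the columns R e_j ~R gives tr M = 4a^2 - 1 and, from the antisymmetric part, M21 - M12 = -4a*b12, M13 - M31 = 4a*b13, M32 - M23 = -4a*b23.
Here tr M = \frac{13511}{7225}, so a^2 = (1 + tr M)/4 = \frac{5184}{7225} and a = ±\frac{72}{85}. Taking a = \frac{72}{85}: M21 - M12 = -\frac{55296}{36125}, M13 - M31 = \frac{16128}{36125}, M32 - M23 = -\frac{6048}{7225}, giving b12 = \frac{192}{425}, b13 = \frac{56}{425}, b23 = \frac{21}{85}, i.e. R = \frac{72}{85} + \frac{192}{425} \gamma_{12} + \frac{56}{425} \gamma_{13} + \frac{21}{85} \gamma_{23}.
Its \gamma_{23} coefficient is already positive.
Answer: \frac{72}{85} + \frac{192}{425} \gamma_{12} + \frac{56}{425} \gamma_{13} + \frac{21}{85} \gamma_{23}. Recall the cover is two-to-one: with M of trace \frac{13511}{7225}, both preimages act alike, and the stated \gamma_{23} sign chooses the sheet.


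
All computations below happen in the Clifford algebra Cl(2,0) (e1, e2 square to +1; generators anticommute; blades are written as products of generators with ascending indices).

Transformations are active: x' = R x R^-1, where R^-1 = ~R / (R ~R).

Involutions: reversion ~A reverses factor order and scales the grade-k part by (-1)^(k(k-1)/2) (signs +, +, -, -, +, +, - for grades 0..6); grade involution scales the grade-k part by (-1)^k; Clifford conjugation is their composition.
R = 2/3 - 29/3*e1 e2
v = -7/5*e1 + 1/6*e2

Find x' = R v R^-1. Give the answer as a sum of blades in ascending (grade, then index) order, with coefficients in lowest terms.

~R = 2/3 + 29/3*e1 e2, and R ~R = 845/9, so R^-1 = ~R / (845/9).
R v = -229/90*e1 - 604/45*e2
Answer: 17287/12675*e1 - 3019/8450*e2


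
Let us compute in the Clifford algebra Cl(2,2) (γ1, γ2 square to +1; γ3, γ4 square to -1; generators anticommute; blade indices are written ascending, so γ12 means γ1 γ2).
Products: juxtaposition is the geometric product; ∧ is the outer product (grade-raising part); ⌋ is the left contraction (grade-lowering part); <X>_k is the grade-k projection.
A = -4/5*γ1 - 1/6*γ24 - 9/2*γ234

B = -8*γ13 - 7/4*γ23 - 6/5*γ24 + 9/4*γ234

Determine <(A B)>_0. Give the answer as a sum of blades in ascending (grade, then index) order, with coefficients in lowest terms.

step 1: 413/40 + 11/8*γ3 + 63/8*γ4 + 7/24*γ34 + 7/5*γ123 - 876/25*γ124 - 47/15*γ1234
step 2: 413/40
Answer: 413/40


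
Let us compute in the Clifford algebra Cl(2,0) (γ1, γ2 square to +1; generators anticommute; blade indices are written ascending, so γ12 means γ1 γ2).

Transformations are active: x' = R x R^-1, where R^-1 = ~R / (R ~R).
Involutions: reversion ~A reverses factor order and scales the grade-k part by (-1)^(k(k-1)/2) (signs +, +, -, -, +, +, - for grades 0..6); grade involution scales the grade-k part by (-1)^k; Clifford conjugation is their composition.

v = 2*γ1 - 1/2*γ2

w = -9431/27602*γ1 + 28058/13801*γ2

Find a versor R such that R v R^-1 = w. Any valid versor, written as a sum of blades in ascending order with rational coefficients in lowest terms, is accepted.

Take R = v + w = 45773/27602*γ1 + 42315/27602*γ2. Because q(v) = q(w) = 17/4, conjugation by R sends v exactly to w.
Answer: 45773/27602*γ1 + 42315/27602*γ2


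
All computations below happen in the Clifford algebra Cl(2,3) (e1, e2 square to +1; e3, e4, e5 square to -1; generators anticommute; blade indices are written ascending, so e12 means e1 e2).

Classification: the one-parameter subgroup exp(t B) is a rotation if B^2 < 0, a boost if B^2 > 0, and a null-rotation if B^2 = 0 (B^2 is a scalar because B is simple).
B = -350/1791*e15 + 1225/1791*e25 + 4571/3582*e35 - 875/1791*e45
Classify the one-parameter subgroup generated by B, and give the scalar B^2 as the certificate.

B^2 term by term: the squares give (-350/1791)^2*(e15)^2 + (1225/1791)^2*(e25)^2 + (4571/3582)^2*(e35)^2 + (-875/1791)^2*(e45)^2 = 122500/3207681*(+1) + 1500625/3207681*(+1) + 20894041/12830724*(-1) + 765625/3207681*(-1) = -49/36 (each basis 2-blade squares to minus the product of its generators' squares); cross terms between blades sharing an index anticommute and cancel. So B^2 = -49/36.
Answer: rotation, certificate B^2 = -49/36. Key observation: B^2 = -49/36 is a conjugation invariant, so its sign decides the class regardless of the surface form of B.


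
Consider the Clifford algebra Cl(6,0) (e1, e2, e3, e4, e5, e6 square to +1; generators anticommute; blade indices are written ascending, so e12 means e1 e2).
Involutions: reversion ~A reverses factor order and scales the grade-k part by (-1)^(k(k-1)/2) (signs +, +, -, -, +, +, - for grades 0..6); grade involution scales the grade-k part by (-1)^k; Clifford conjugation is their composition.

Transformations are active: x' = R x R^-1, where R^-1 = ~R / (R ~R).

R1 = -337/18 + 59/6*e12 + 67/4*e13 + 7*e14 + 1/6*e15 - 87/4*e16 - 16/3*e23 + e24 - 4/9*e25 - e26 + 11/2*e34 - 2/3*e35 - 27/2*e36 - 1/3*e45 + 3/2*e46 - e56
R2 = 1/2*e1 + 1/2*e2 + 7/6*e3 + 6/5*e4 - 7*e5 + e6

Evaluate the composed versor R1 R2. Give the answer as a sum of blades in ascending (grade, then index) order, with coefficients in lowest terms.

Distribute over the terms of R2 (each basis-blade product reordered to ascending indices, repeated generators contracted through their squares):
R1 (1/2*e1) = -337/36*e1 - 59/12*e2 - 67/8*e3 - 7/2*e4 - 1/12*e5 + 87/8*e6 - 8/3*e123 + 1/2*e124 - 2/9*e125 - 1/2*e126 + 11/4*e134 - 1/3*e135 - 27/4*e136 - 1/6*e145 + 3/4*e146 - 1/2*e156
R1 (1/2*e2) = 59/12*e1 - 337/36*e2 + 8/3*e3 - 1/2*e4 + 2/9*e5 + 1/2*e6 - 67/8*e123 - 7/2*e124 - 1/12*e125 + 87/8*e126 + 11/4*e234 - 1/3*e235 - 27/4*e236 - 1/6*e245 + 3/4*e246 - 1/2*e256
R1 (7/6*e3) = 469/24*e1 - 56/9*e2 - 2359/108*e3 - 77/12*e4 + 7/9*e5 + 63/4*e6 + 413/36*e123 - 49/6*e134 - 7/36*e135 + 203/8*e136 - 7/6*e234 + 14/27*e235 + 7/6*e236 - 7/18*e345 + 7/4*e346 - 7/6*e356
R1 (6/5*e4) = 42/5*e1 + 6/5*e2 + 33/5*e3 - 337/15*e4 + 2/5*e5 - 9/5*e6 + 59/5*e124 + 201/10*e134 - 1/5*e145 + 261/10*e146 - 32/5*e234 + 8/15*e245 + 6/5*e246 + 4/5*e345 + 81/5*e346 - 6/5*e456
R1 (-7*e5) = -7/6*e1 + 28/9*e2 + 14/3*e3 + 7/3*e4 + 2359/18*e5 - 7*e6 - 413/6*e125 - 469/4*e135 - 49*e145 - 609/4*e156 + 112/3*e235 - 7*e245 - 7*e256 - 77/2*e345 - 189/2*e356 + 21/2*e456
R1 (e6) = -87/4*e1 - e2 - 27/2*e3 + 3/2*e4 - e5 - 337/18*e6 + 59/6*e126 + 67/4*e136 + 7*e146 + 1/6*e156 - 16/3*e236 + e246 - 4/9*e256 + 11/2*e346 - 2/3*e356 - 1/3*e456
Summing the partial products and collecting blades:
Answer: 209/360*e1 - 1547/90*e2 - 32167/1080*e3 - 581/20*e4 + 23647/180*e5 - 143/360*e6 + 31/72*e123 + 44/5*e124 - 2489/36*e125 + 485/24*e126 + 881/60*e134 - 1060/9*e135 + 283/8*e136 - 1481/30*e145 + 677/20*e146 - 1831/12*e156 - 289/60*e234 + 1013/27*e235 - 131/12*e236 - 199/30*e245 + 59/20*e246 - 143/18*e256 - 1714/45*e345 + 469/20*e346 - 289/3*e356 + 269/30*e456


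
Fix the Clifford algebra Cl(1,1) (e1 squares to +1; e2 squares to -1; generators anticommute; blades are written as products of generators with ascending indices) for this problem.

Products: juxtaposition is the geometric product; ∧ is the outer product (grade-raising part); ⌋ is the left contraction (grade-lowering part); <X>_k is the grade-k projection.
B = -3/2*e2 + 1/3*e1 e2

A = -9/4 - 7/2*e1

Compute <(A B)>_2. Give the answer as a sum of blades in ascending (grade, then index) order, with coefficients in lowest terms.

step 1: 53/24*e2 + 9/2*e1 e2
step 2: 9/2*e1 e2
Answer: 9/2*e1 e2


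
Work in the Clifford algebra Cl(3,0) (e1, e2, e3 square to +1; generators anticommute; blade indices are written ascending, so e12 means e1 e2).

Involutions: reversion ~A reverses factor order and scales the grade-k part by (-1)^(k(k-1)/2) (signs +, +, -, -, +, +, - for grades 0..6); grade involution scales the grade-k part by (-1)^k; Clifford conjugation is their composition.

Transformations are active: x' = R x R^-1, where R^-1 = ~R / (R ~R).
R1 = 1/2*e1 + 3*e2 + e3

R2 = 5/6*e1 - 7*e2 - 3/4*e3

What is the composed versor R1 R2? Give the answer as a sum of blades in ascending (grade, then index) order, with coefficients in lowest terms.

Distribute over the terms of R1 (each basis-blade product reordered to ascending indices, repeated generators contracted through their squares):
(1/2*e1) R2 = 5/12 - 7/2*e12 - 3/8*e13
(3*e2) R2 = -21 - 5/2*e12 - 9/4*e23
(e3) R2 = -3/4 - 5/6*e13 + 7*e23
Summing the partial products and collecting blades:
Answer: -64/3 - 6*e12 - 29/24*e13 + 19/4*e23


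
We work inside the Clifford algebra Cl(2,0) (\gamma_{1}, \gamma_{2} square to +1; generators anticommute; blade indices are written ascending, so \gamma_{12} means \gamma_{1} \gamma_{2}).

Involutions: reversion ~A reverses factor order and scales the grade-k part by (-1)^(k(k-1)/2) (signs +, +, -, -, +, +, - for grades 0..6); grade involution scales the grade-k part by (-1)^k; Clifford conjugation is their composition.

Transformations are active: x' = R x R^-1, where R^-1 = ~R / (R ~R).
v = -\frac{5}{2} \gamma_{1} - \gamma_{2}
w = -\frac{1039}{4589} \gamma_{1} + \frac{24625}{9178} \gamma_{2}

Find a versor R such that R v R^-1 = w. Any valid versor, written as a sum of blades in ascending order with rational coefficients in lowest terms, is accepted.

Construction: equal norms (both \frac{29}{4}) license R = v + w = -\frac{25023}{9178} \gamma_{1} + \frac{15447}{9178} \gamma_{2} — nothing changes along that direction, while (v - w)/2 changes sign, so v maps onto w.
Answer: -\frac{25023}{9178} \gamma_{1} + \frac{15447}{9178} \gamma_{2}


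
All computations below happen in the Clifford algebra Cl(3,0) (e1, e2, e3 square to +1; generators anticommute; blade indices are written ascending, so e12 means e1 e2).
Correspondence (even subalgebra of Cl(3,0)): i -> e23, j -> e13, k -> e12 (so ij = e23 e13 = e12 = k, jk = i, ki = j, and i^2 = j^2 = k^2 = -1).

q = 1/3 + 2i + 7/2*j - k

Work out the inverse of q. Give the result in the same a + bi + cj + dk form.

In blades: q = 1/3 - e12 + 7/2*e13 + 2*e23.
With qbar = 1/3 + e12 - 7/2*e13 - 2*e23 (scalar fixed, mapped units negated), q qbar = 625/36 (the sum of squared coefficients), so q^-1 = qbar / (625/36) = 12/625 + 36/625*e12 - 126/625*e13 - 72/625*e23; translating back:
Answer: 12/625 - 72/625*i - 126/625*j + 36/625*k


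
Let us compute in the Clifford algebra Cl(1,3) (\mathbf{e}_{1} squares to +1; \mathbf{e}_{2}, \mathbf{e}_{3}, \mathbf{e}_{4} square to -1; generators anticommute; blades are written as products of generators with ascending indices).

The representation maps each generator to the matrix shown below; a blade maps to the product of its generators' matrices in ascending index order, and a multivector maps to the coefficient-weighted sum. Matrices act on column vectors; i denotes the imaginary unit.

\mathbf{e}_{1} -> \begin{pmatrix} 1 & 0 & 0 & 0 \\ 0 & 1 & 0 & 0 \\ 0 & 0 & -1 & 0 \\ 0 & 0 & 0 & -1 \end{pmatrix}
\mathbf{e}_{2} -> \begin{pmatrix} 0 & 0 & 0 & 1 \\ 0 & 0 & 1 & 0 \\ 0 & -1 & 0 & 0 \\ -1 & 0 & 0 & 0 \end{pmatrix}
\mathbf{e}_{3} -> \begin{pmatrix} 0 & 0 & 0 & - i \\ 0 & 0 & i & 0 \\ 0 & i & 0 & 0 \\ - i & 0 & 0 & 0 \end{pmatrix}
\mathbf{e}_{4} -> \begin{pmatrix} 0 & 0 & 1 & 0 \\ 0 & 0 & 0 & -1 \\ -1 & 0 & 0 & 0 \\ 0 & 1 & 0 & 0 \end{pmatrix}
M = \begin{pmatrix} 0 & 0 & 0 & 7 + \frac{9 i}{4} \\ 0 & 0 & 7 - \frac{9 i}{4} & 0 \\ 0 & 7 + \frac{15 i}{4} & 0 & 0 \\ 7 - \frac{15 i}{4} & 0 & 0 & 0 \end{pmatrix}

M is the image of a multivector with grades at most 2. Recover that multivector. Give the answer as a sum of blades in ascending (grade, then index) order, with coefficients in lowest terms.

Method: the blade images are trace-orthogonal — tr(rho(e_A) rho(e_B)^-1) = 4 if A = B and 0 otherwise — and rho(e_A)^-1 = (e_A)^2 * rho(e_A) with (e_A)^2 = +1 or -1, so the coefficient of e_A in the preimage is (e_A)^2 * tr(M rho(e_A))/4.
Nonzero projections over blades of grade <= 2: e_{3}: (e_{3})^2 = -1, tr(M rho(e_{3})) = -3, coefficient \frac{3}{4}; e_{1} e_{2}: (e_{1} e_{2})^2 = +1, tr(M rho(e_{1} e_{2})) = 28, coefficient 7; e_{1} e_{3}: (e_{1} e_{3})^2 = +1, tr(M rho(e_{1} e_{3})) = -12, coefficient -3. Every other blade of grade <= 2 projects to 0.
Answer: \frac{3}{4} e_{3} + 7 e_{1} e_{2} - 3 e_{1} e_{3}


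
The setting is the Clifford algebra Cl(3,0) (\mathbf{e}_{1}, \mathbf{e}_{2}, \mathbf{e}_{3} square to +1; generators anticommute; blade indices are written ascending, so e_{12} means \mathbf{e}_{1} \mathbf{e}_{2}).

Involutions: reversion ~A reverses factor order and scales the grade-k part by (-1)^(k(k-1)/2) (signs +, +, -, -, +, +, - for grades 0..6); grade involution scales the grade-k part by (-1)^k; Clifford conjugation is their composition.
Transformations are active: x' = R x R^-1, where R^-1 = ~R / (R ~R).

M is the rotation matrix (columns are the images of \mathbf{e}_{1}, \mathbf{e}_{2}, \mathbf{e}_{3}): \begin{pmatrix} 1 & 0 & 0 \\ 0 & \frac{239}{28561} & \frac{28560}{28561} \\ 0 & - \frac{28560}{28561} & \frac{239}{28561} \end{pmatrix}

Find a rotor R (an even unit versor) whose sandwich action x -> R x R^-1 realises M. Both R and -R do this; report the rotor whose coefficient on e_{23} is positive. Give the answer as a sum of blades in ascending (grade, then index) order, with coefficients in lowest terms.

Method: write R = a + b12*e_{12} + b13*e_{13} + b23*e_{23} with a^2 + b12^2 + b13^2 + b23^2 = 1 (so R^-1 = ~R). Expanding the columns R e_j ~R gives tr M = 4a^2 - 1 and, from the antisymmetric part, M21 - M12 = -4a*b12, M13 - M31 = 4a*b13, M32 - M23 = -4a*b23.
Here tr M = \frac{29039}{28561}, so a^2 = (1 + tr M)/4 = \frac{14400}{28561} and a = ±\frac{120}{169}. Taking a = \frac{120}{169}: M21 - M12 = 0, M13 - M31 = 0, M32 - M23 = -\frac{57120}{28561}, giving b12 = 0, b13 = 0, b23 = \frac{119}{169}, i.e. R = \frac{120}{169} + \frac{119}{169} e_{23}.
Its e_{23} coefficient is already positive.
Answer: \frac{120}{169} + \frac{119}{169} e_{23}. Recall the cover is two-to-one: with M of trace \frac{29039}{28561}, both preimages act alike, and the stated e_{23} sign chooses the sheet.


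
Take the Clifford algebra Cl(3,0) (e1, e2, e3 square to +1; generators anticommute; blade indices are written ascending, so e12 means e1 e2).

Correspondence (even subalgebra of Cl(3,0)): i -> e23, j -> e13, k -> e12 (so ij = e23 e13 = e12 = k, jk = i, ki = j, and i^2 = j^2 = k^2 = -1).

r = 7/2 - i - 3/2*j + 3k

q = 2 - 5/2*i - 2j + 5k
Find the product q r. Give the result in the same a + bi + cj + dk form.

In blades: q = 2 + 5*e12 - 2*e13 - 5/2*e23, r = 7/2 + 3*e12 - 3/2*e13 - e23.
Distribute q over r term by term (generator squares from the signature, products reordered to ascending indices): (2)*r = 7 + 6*e12 - 3*e13 - 2*e23; (5*e12)*r = -15 + 35/2*e12 - 5*e13 + 15/2*e23; (-2*e13)*r = -3 - 2*e12 - 7*e13 - 6*e23; (-5/2*e23)*r = -5/2 + 15/4*e12 + 15/2*e13 - 35/4*e23.
Sum: -27/2 + 101/4*e12 - 15/2*e13 - 37/4*e23; translating back through the correspondence:
Answer: -27/2 - 37/4*i - 15/2*j + 101/4*k


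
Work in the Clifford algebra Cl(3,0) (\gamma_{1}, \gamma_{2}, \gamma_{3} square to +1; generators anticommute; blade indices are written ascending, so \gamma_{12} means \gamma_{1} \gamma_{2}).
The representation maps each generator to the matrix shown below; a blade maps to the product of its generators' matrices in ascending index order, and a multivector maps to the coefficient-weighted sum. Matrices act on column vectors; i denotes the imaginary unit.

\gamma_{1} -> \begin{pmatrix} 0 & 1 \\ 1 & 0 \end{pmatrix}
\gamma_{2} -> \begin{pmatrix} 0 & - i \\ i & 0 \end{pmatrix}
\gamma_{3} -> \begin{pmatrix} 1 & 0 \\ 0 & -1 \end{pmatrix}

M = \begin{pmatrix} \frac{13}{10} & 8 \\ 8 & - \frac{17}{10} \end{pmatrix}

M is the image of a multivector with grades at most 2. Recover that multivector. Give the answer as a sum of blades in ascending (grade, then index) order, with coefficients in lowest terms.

Method: 1, rho(\gamma_{1}), rho(\gamma_{2}), rho(\gamma_{3}) form a trace-orthogonal basis of the 2x2 complex matrices (tr(X Y) = 2 if X = Y, else 0), so M = m0*1 + m1*rho(\gamma_{1}) + m2*rho(\gamma_{2}) + m3*rho(\gamma_{3}) with m0 = tr(M)/2 = - \frac{1}{5}, m1 = tr(M rho(\gamma_{1}))/2 = 8, m2 = tr(M rho(\gamma_{2}))/2 = 0, m3 = tr(M rho(\gamma_{3}))/2 = \frac{3}{2}.
Multiplying table entries, the bivector images are rho(\gamma_{12}) = i*rho(\gamma_{3}), rho(\gamma_{13}) = -i*rho(\gamma_{2}), rho(\gamma_{23}) = i*rho(\gamma_{1}); with real blade coefficients the real parts of m0..m3 are the coefficients of 1, \gamma_{1}, \gamma_{2}, \gamma_{3} and the imaginary parts give the bivectors (\gamma_{23}: Im m1, \gamma_{13}: -Im m2, \gamma_{12}: Im m3).
Answer: -\frac{1}{5} + 8 \gamma_{1} + \frac{3}{2} \gamma_{3}


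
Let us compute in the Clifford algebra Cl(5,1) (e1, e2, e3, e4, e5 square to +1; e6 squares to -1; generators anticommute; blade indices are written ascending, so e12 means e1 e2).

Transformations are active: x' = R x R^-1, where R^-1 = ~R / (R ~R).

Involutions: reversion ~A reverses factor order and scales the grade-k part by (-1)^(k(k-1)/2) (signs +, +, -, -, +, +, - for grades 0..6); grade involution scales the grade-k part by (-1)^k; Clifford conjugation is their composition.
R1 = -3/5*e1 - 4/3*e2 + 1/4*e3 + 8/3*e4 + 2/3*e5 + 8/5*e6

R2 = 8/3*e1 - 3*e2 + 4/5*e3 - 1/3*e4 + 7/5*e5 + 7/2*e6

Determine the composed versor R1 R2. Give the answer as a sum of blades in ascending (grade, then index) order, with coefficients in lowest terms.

Distribute over the terms of R1 (each basis-blade product reordered to ascending indices, repeated generators contracted through their squares):
(-3/5*e1) R2 = -8/5 + 9/5*e12 - 12/25*e13 + 1/5*e14 - 21/25*e15 - 21/10*e16
(-4/3*e2) R2 = 4 + 32/9*e12 - 16/15*e23 + 4/9*e24 - 28/15*e25 - 14/3*e26
(1/4*e3) R2 = 1/5 - 2/3*e13 + 3/4*e23 - 1/12*e34 + 7/20*e35 + 7/8*e36
(8/3*e4) R2 = -8/9 - 64/9*e14 + 8*e24 - 32/15*e34 + 56/15*e45 + 28/3*e46
(2/3*e5) R2 = 14/15 - 16/9*e15 + 2*e25 - 8/15*e35 + 2/9*e45 + 7/3*e56
(8/5*e6) R2 = -28/5 - 64/15*e16 + 24/5*e26 - 32/25*e36 + 8/15*e46 - 56/25*e56
Summing the partial products and collecting blades:
Answer: -133/45 + 241/45*e12 - 86/75*e13 - 311/45*e14 - 589/225*e15 - 191/30*e16 - 19/60*e23 + 76/9*e24 + 2/15*e25 + 2/15*e26 - 133/60*e34 - 11/60*e35 - 81/200*e36 + 178/45*e45 + 148/15*e46 + 7/75*e56


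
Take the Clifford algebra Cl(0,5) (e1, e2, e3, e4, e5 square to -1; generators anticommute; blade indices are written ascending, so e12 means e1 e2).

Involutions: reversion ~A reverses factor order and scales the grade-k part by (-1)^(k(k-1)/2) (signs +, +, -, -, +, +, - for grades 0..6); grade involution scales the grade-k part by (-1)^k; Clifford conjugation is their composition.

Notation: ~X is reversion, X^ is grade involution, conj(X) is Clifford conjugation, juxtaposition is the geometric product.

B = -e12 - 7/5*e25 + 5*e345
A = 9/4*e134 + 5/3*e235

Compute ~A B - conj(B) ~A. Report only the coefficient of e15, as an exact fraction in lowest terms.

first term: 7/3*e3 + 45/4*e15 - 25/3*e24 + 5/3*e135 - 9/4*e234 + 63/20*e12345
second term: -7/3*e3 - 45/4*e15 + 25/3*e24 + 5/3*e135 - 9/4*e234 - 63/20*e12345
Answer: 45/2


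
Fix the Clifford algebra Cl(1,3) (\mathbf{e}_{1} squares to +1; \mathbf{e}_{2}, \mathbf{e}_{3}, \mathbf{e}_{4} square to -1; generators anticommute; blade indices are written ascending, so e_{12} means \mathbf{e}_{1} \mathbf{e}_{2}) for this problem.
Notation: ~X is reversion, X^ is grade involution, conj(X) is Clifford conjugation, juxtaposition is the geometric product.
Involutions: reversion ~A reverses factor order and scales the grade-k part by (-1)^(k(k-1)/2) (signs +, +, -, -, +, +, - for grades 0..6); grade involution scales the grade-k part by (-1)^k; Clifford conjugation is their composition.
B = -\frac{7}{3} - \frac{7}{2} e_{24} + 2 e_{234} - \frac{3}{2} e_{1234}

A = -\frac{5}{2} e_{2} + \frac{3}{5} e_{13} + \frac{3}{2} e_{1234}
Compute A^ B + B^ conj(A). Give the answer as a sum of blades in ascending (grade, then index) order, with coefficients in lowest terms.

first term: \frac{9}{4} + 3 e_{1} - \frac{35}{6} e_{2} + \frac{35}{4} e_{4} - \frac{133}{20} e_{13} + \frac{9}{10} e_{24} - 5 e_{34} + \frac{6}{5} e_{124} - \frac{15}{4} e_{134} - \frac{7}{5} e_{1234}
second term: \frac{9}{4} + 3 e_{1} - \frac{35}{6} e_{2} - \frac{35}{4} e_{4} - \frac{77}{20} e_{13} - \frac{9}{10} e_{24} + 5 e_{34} - \frac{6}{5} e_{124} + \frac{15}{4} e_{134} - \frac{28}{5} e_{1234}
Answer: \frac{9}{2} + 6 e_{1} - \frac{35}{3} e_{2} - \frac{21}{2} e_{13} - 7 e_{1234}


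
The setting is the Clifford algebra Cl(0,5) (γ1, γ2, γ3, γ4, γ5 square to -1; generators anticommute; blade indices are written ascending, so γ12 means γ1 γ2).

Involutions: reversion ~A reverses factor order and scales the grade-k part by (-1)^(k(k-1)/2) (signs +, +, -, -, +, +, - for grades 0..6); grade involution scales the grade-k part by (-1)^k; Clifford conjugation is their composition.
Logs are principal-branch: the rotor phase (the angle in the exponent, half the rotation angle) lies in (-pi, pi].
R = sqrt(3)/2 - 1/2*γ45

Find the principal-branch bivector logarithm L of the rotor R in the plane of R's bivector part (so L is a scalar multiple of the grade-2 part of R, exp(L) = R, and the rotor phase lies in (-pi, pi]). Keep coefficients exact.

The scalar part of R is sqrt(3)/2, which fixes the principal-branch rotor phase; the unit plane is then the bivector part divided by the sine of that phase, and L is that plane scaled by the phase.
Concretely: cos(phase) = sqrt(3)/2 gives phase = ±pi/6, and since phase/sin(phase) is even the sign is immaterial: L = (phase/sin(phase)) * <R>_2 = (pi/3) * <R>_2.
Answer: -pi/6*γ45


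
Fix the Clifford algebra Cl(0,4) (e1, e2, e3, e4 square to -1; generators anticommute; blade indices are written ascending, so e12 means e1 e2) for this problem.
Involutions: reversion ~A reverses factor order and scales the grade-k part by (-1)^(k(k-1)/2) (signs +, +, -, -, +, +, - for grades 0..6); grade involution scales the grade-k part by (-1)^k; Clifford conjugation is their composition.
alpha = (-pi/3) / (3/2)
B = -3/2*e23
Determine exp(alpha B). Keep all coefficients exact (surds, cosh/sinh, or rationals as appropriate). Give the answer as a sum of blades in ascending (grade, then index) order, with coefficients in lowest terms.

B^2 = (-3/2)^2*(e23)^2 = 9/4*(-1) = -9/4 (a basis 2-blade squares to minus the product of its generators' squares).
B^2 = -9/4 — the series telescopes trigonometrically here: l = 3/2, alpha*l = -pi/3, so exp(alpha B) = cos(-pi/3) + (sin(-pi/3)/(3/2))*B = 1/2 + (-sqrt(3)/3)*B.
Answer: 1/2 + sqrt(3)/2*e23


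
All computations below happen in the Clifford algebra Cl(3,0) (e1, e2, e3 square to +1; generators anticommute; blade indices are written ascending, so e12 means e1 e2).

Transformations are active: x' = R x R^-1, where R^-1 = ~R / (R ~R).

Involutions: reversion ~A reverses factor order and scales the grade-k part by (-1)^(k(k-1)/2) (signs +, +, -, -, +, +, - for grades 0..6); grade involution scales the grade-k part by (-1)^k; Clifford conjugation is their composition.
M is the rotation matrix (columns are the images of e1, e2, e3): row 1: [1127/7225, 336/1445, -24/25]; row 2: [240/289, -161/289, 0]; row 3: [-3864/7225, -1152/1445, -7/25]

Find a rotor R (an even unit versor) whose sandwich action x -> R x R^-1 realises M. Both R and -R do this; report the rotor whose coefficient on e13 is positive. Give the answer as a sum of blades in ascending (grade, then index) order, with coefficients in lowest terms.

Method: write R = a + b12*e12 + b13*e13 + b23*e23 with a^2 + b12^2 + b13^2 + b23^2 = 1 (so R^-1 = ~R). Expanding the columns R e_j ~R gives tr M = 4a^2 - 1 and, from the antisymmetric part, M21 - M12 = -4a*b12, M13 - M31 = 4a*b13, M32 - M23 = -4a*b23.
Here tr M = -4921/7225, so a^2 = (1 + tr M)/4 = 576/7225 and a = ±24/85. Taking a = 24/85: M21 - M12 = 864/1445, M13 - M31 = -3072/7225, M32 - M23 = -1152/1445, giving b12 = -9/17, b13 = -32/85, b23 = 12/17, i.e. R = 24/85 - 9/17*e12 - 32/85*e13 + 12/17*e23.
Its e13 coefficient is negative, so report the other preimage -R.
Answer: -24/85 + 9/17*e12 + 32/85*e13 - 12/17*e23. Note: both R and -R realise this M (trace -4921/7225); the covering map identifies them, and the e13-coefficient sign is the tie-breaker.


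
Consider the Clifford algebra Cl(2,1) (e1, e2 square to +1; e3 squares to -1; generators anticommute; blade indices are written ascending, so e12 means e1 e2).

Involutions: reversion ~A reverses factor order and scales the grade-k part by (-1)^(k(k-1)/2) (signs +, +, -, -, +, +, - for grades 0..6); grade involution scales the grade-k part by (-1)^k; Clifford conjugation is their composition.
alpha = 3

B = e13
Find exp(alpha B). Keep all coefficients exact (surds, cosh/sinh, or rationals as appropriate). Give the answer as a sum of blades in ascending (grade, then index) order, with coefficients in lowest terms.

B^2 = (1)^2*(e13)^2 = 1*(+1) = 1 (a basis 2-blade squares to minus the product of its generators' squares).
B^2 = 1 — the positive square puts this in the hyperbolic regime; l = 1, alpha*l = 3, so exp(alpha B) = cosh(3) + (sinh(3)/1)*B = cosh(3) + (sinh(3))*B.
Answer: cosh(3) + sinh(3)*e13
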